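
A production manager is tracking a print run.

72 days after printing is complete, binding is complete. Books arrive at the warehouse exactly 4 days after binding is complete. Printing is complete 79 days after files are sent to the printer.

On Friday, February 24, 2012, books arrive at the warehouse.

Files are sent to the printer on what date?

Thursday, September 22, 2011

Books arrive at the warehouse: Feb 24, 2012.
Binding is complete: Feb 24, 2012 − 4 days = Feb 20, 2012.
Printing is complete: Feb 20, 2012 − 72 days = Dec 10, 2011.
Files are sent to the printer: Dec 10, 2011 − 79 days = Sep 22, 2011.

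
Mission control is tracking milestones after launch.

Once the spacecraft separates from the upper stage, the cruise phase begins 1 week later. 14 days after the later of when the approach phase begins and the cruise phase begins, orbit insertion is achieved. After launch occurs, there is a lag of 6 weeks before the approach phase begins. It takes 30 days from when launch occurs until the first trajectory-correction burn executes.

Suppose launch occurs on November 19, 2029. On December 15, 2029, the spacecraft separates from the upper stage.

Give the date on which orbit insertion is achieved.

Launch occurs: Nov 19, 2029.
The approach phase begins: Nov 19, 2029 + 6 weeks = Dec 31, 2029.
The spacecraft separates from the upper stage: Dec 15, 2029.
The cruise phase begins: Dec 15, 2029 + 1 week = Dec 22, 2029.
Both prerequisites met — the approach phase begins (Dec 31, 2029), the cruise phase begins (Dec 22, 2029); the later is Dec 31, 2029.
Orbit insertion is achieved: Dec 31, 2029 + 14 days = Jan 14, 2030.

January 14, 2030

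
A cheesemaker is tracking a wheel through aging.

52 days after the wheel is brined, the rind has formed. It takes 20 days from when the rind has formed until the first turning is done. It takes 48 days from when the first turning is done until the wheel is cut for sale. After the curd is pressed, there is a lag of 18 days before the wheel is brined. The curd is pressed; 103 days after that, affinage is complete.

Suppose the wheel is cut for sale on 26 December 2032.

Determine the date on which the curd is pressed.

The wheel is cut for sale: Dec 26, 2032.
The first turning is done: Dec 26, 2032 − 48 days = Nov 8, 2032.
The rind has formed: Nov 8, 2032 − 20 days = Oct 19, 2032.
The wheel is brined: Oct 19, 2032 − 52 days = Aug 28, 2032.
The curd is pressed: Aug 28, 2032 − 18 days = Aug 10, 2032.

10 August 2032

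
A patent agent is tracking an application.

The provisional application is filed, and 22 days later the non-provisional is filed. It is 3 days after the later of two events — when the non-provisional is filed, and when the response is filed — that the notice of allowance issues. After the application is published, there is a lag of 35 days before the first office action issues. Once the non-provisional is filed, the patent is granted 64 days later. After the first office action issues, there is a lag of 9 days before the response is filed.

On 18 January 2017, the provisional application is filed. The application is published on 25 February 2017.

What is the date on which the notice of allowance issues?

The provisional application is filed: Jan 18, 2017.
The non-provisional is filed: Jan 18, 2017 + 22 days = Feb 9, 2017.
The application is published: Feb 25, 2017.
The first office action issues: Feb 25, 2017 + 35 days = Apr 1, 2017.
The response is filed: Apr 1, 2017 + 9 days = Apr 10, 2017.
Both prerequisites met — the non-provisional is filed (Feb 9, 2017), the response is filed (Apr 10, 2017); the later is Apr 10, 2017.
The notice of allowance issues: Apr 10, 2017 + 3 days = Apr 13, 2017.

13 April 2017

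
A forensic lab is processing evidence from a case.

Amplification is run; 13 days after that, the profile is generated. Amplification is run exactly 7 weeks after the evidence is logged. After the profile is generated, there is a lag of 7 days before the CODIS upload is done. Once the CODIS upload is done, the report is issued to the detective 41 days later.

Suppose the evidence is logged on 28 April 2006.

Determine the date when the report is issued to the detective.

16 August 2006

The evidence is logged: Apr 28, 2006.
Amplification is run: Apr 28, 2006 + 7 weeks = Jun 16, 2006.
The profile is generated: Jun 16, 2006 + 13 days = Jun 29, 2006.
The CODIS upload is done: Jun 29, 2006 + 7 days = Jul 6, 2006.
The report is issued to the detective: Jul 6, 2006 + 41 days = Aug 16, 2006.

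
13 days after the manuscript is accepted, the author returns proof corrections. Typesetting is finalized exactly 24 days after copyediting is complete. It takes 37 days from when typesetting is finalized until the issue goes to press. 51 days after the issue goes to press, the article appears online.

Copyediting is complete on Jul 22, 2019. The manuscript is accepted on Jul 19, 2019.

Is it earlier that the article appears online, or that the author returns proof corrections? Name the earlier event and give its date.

The author returns proof corrections — Aug 1, 2019

Copyediting is complete: Jul 22, 2019.
Typesetting is finalized: Jul 22, 2019 + 24 days = Aug 15, 2019.
The issue goes to press: Aug 15, 2019 + 37 days = Sep 21, 2019.
The article appears online: Sep 21, 2019 + 51 days = Nov 11, 2019.
The manuscript is accepted: Jul 19, 2019.
The author returns proof corrections: Jul 19, 2019 + 13 days = Aug 1, 2019.
Comparing: the article appears online on Nov 11, 2019 vs the author returns proof corrections on Aug 1, 2019. Earlier: the author returns proof corrections.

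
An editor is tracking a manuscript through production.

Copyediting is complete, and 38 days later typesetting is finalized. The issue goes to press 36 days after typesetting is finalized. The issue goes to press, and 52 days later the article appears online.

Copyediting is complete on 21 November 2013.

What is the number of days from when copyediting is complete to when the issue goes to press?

74 days

Causal path: copyediting is complete → typesetting is finalized → the issue goes to press.
Total delay along the path: 38 + 36 = 74 days.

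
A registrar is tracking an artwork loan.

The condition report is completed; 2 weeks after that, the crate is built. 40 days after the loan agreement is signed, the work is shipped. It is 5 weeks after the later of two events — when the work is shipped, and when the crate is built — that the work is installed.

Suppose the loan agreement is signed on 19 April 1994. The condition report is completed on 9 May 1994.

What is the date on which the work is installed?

3 July 1994

The loan agreement is signed: Apr 19, 1994.
The work is shipped: Apr 19, 1994 + 40 days = May 29, 1994.
The condition report is completed: May 9, 1994.
The crate is built: May 9, 1994 + 2 weeks = May 23, 1994.
Both prerequisites met — the work is shipped (May 29, 1994), the crate is built (May 23, 1994); the later is May 29, 1994.
The work is installed: May 29, 1994 + 5 weeks = Jul 3, 1994.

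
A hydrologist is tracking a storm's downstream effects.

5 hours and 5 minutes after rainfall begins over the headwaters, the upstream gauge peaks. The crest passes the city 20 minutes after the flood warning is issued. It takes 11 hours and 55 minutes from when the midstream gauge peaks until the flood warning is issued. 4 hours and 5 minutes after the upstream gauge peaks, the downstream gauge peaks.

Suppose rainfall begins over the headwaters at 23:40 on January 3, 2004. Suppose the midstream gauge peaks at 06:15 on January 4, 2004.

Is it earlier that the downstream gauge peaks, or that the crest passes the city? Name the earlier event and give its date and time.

The downstream gauge peaks — 08:50 on January 4, 2004

Rainfall begins over the headwaters: 23:40 Jan 3, 2004.
The upstream gauge peaks: 23:40 Jan 3, 2004 + 5h05m = 04:45 Jan 4, 2004.
The downstream gauge peaks: 04:45 Jan 4, 2004 + 4h05m = 08:50 Jan 4, 2004.
The midstream gauge peaks: 06:15 Jan 4, 2004.
The flood warning is issued: 06:15 Jan 4, 2004 + 11h55m = 18:10 Jan 4, 2004.
The crest passes the city: 18:10 Jan 4, 2004 + 20m = 18:30 Jan 4, 2004.
Comparing: the downstream gauge peaks at 08:50 Jan 4, 2004 vs the crest passes the city at 18:30 Jan 4, 2004. Earlier: the downstream gauge peaks.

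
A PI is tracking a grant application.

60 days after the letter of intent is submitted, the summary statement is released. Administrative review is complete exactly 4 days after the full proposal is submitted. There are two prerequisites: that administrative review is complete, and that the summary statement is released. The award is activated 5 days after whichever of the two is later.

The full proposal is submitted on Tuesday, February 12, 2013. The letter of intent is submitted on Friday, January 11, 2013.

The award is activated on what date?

Sunday, March 17, 2013

The full proposal is submitted: Feb 12, 2013.
Administrative review is complete: Feb 12, 2013 + 4 days = Feb 16, 2013.
The letter of intent is submitted: Jan 11, 2013.
The summary statement is released: Jan 11, 2013 + 60 days = Mar 12, 2013.
Both prerequisites met — administrative review is complete (Feb 16, 2013), the summary statement is released (Mar 12, 2013); the later is Mar 12, 2013.
The award is activated: Mar 12, 2013 + 5 days = Mar 17, 2013.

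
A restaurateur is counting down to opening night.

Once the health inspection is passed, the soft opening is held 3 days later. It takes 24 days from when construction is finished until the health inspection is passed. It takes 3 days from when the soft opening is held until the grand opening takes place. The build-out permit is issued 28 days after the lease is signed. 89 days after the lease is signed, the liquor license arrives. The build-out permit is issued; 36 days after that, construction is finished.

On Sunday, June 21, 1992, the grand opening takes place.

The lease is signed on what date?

The grand opening takes place: Jun 21, 1992.
The soft opening is held: Jun 21, 1992 − 3 days = Jun 18, 1992.
The health inspection is passed: Jun 18, 1992 − 3 days = Jun 15, 1992.
Construction is finished: Jun 15, 1992 − 24 days = May 22, 1992.
The build-out permit is issued: May 22, 1992 − 36 days = Apr 16, 1992.
The lease is signed: Apr 16, 1992 − 28 days = Mar 19, 1992.

Thursday, March 19, 1992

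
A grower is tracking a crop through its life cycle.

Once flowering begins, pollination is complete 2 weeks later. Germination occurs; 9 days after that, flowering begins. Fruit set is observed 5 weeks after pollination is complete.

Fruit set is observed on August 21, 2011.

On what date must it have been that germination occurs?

June 24, 2011

Fruit set is observed: Aug 21, 2011.
Pollination is complete: Aug 21, 2011 − 5 weeks = Jul 17, 2011.
Flowering begins: Jul 17, 2011 − 2 weeks = Jul 3, 2011.
Germination occurs: Jul 3, 2011 − 9 days = Jun 24, 2011.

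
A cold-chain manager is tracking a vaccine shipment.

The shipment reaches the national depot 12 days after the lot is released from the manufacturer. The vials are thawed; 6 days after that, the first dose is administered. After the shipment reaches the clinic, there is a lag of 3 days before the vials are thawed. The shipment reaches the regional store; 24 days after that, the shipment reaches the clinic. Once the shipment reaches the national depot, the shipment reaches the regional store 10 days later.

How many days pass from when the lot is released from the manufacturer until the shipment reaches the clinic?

Causal path: the lot is released from the manufacturer → the shipment reaches the national depot → the shipment reaches the regional store → the shipment reaches the clinic.
Total delay along the path: 12 + 10 + 24 = 46 days.

46 days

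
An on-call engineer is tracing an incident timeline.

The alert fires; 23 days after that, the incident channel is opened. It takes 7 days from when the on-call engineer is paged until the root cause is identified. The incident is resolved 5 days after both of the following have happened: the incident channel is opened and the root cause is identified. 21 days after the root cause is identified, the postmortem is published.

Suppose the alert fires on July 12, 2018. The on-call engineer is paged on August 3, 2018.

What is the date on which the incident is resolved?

The alert fires: Jul 12, 2018.
The incident channel is opened: Jul 12, 2018 + 23 days = Aug 4, 2018.
The on-call engineer is paged: Aug 3, 2018.
The root cause is identified: Aug 3, 2018 + 7 days = Aug 10, 2018.
Both prerequisites met — the incident channel is opened (Aug 4, 2018), the root cause is identified (Aug 10, 2018); the later is Aug 10, 2018.
The incident is resolved: Aug 10, 2018 + 5 days = Aug 15, 2018.

August 15, 2018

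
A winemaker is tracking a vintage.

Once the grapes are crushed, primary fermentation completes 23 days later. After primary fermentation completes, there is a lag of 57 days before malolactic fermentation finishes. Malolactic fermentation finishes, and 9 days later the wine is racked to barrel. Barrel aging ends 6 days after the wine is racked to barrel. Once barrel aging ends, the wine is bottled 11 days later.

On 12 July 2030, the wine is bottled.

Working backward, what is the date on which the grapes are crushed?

The wine is bottled: Jul 12, 2030.
Barrel aging ends: Jul 12, 2030 − 11 days = Jul 1, 2030.
The wine is racked to barrel: Jul 1, 2030 − 6 days = Jun 25, 2030.
Malolactic fermentation finishes: Jun 25, 2030 − 9 days = Jun 16, 2030.
Primary fermentation completes: Jun 16, 2030 − 57 days = Apr 20, 2030.
The grapes are crushed: Apr 20, 2030 − 23 days = Mar 28, 2030.

28 March 2030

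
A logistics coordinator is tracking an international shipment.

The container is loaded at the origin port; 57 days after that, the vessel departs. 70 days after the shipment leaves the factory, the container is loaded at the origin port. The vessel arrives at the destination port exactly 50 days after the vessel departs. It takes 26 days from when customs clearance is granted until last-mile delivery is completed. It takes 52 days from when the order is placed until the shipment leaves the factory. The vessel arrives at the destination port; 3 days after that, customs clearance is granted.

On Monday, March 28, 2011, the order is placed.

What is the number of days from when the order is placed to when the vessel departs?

Causal path: the order is placed → the shipment leaves the factory → the container is loaded at the origin port → the vessel departs.
Total delay along the path: 52 + 70 + 57 = 179 days.

179 days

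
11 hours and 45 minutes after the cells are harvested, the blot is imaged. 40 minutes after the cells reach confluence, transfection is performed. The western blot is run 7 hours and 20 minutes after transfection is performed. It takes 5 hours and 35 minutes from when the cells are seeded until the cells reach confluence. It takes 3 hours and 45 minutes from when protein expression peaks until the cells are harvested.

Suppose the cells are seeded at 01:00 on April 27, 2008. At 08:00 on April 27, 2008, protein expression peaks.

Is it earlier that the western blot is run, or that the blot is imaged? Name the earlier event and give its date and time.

The western blot is run — 14:35 on April 27, 2008

The cells are seeded: 01:00 Apr 27, 2008.
The cells reach confluence: 01:00 Apr 27, 2008 + 5h35m = 06:35 Apr 27, 2008.
Transfection is performed: 06:35 Apr 27, 2008 + 40m = 07:15 Apr 27, 2008.
The western blot is run: 07:15 Apr 27, 2008 + 7h20m = 14:35 Apr 27, 2008.
Protein expression peaks: 08:00 Apr 27, 2008.
The cells are harvested: 08:00 Apr 27, 2008 + 3h45m = 11:45 Apr 27, 2008.
The blot is imaged: 11:45 Apr 27, 2008 + 11h45m = 23:30 Apr 27, 2008.
Comparing: the western blot is run at 14:35 Apr 27, 2008 vs the blot is imaged at 23:30 Apr 27, 2008. Earlier: the western blot is run.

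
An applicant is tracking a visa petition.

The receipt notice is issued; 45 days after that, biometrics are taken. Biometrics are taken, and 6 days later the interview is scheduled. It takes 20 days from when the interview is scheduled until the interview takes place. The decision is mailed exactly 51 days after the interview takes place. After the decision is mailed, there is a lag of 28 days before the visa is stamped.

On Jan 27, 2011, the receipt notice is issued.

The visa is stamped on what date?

The receipt notice is issued: Jan 27, 2011.
Biometrics are taken: Jan 27, 2011 + 45 days = Mar 13, 2011.
The interview is scheduled: Mar 13, 2011 + 6 days = Mar 19, 2011.
The interview takes place: Mar 19, 2011 + 20 days = Apr 8, 2011.
The decision is mailed: Apr 8, 2011 + 51 days = May 29, 2011.
The visa is stamped: May 29, 2011 + 28 days = Jun 26, 2011.

Jun 26, 2011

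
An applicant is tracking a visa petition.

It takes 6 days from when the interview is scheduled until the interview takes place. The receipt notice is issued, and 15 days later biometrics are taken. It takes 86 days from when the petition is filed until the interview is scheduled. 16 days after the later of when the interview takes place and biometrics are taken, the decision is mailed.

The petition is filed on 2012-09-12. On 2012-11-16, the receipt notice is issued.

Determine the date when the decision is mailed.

The petition is filed: Sep 12, 2012.
The interview is scheduled: Sep 12, 2012 + 86 days = Dec 7, 2012.
The interview takes place: Dec 7, 2012 + 6 days = Dec 13, 2012.
The receipt notice is issued: Nov 16, 2012.
Biometrics are taken: Nov 16, 2012 + 15 days = Dec 1, 2012.
Both prerequisites met — the interview takes place (Dec 13, 2012), biometrics are taken (Dec 1, 2012); the later is Dec 13, 2012.
The decision is mailed: Dec 13, 2012 + 16 days = Dec 29, 2012.

2012-12-29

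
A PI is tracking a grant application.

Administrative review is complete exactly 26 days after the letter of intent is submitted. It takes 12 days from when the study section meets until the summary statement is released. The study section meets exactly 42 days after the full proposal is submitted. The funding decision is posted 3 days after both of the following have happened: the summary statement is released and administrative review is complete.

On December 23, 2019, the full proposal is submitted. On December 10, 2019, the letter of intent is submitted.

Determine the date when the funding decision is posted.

February 18, 2020

The full proposal is submitted: Dec 23, 2019.
The study section meets: Dec 23, 2019 + 42 days = Feb 3, 2020.
The summary statement is released: Feb 3, 2020 + 12 days = Feb 15, 2020.
The letter of intent is submitted: Dec 10, 2019.
Administrative review is complete: Dec 10, 2019 + 26 days = Jan 5, 2020.
Both prerequisites met — the summary statement is released (Feb 15, 2020), administrative review is complete (Jan 5, 2020); the later is Feb 15, 2020.
The funding decision is posted: Feb 15, 2020 + 3 days = Feb 18, 2020.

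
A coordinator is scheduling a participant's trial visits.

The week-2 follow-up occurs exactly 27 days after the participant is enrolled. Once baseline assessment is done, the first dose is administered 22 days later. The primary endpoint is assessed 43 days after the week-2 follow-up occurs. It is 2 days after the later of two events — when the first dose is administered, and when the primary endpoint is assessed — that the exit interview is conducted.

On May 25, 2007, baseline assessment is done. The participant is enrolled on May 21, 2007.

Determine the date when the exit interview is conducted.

August 1, 2007

Baseline assessment is done: May 25, 2007.
The first dose is administered: May 25, 2007 + 22 days = Jun 16, 2007.
The participant is enrolled: May 21, 2007.
The week-2 follow-up occurs: May 21, 2007 + 27 days = Jun 17, 2007.
The primary endpoint is assessed: Jun 17, 2007 + 43 days = Jul 30, 2007.
Both prerequisites met — the first dose is administered (Jun 16, 2007), the primary endpoint is assessed (Jul 30, 2007); the later is Jul 30, 2007.
The exit interview is conducted: Jul 30, 2007 + 2 days = Aug 1, 2007.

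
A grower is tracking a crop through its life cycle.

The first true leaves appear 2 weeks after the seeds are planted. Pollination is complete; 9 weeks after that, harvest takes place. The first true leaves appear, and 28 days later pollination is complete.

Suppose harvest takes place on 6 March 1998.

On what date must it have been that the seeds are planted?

21 November 1997

Harvest takes place: Mar 6, 1998.
Pollination is complete: Mar 6, 1998 − 9 weeks = Jan 2, 1998.
The first true leaves appear: Jan 2, 1998 − 28 days = Dec 5, 1997.
The seeds are planted: Dec 5, 1997 − 2 weeks = Nov 21, 1997.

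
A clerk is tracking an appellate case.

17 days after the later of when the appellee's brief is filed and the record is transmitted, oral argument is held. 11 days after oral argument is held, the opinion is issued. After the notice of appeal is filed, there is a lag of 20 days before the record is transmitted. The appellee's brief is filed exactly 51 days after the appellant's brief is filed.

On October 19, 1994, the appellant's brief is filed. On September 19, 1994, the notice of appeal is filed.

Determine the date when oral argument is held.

December 26, 1994

The appellant's brief is filed: Oct 19, 1994.
The appellee's brief is filed: Oct 19, 1994 + 51 days = Dec 9, 1994.
The notice of appeal is filed: Sep 19, 1994.
The record is transmitted: Sep 19, 1994 + 20 days = Oct 9, 1994.
Both prerequisites met — the appellee's brief is filed (Dec 9, 1994), the record is transmitted (Oct 9, 1994); the later is Dec 9, 1994.
Oral argument is held: Dec 9, 1994 + 17 days = Dec 26, 1994.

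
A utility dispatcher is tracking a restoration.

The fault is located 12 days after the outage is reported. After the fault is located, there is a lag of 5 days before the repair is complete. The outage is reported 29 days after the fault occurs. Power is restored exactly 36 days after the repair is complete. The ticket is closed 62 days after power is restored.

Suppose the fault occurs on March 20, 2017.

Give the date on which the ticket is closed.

August 11, 2017

The fault occurs: Mar 20, 2017.
The outage is reported: Mar 20, 2017 + 29 days = Apr 18, 2017.
The fault is located: Apr 18, 2017 + 12 days = Apr 30, 2017.
The repair is complete: Apr 30, 2017 + 5 days = May 5, 2017.
Power is restored: May 5, 2017 + 36 days = Jun 10, 2017.
The ticket is closed: Jun 10, 2017 + 62 days = Aug 11, 2017.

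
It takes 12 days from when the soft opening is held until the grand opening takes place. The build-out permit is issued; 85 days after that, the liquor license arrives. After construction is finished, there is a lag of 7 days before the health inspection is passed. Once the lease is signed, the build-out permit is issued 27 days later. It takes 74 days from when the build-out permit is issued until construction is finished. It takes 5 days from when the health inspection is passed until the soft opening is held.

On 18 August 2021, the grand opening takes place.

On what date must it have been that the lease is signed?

15 April 2021

The grand opening takes place: Aug 18, 2021.
The soft opening is held: Aug 18, 2021 − 12 days = Aug 6, 2021.
The health inspection is passed: Aug 6, 2021 − 5 days = Aug 1, 2021.
Construction is finished: Aug 1, 2021 − 7 days = Jul 25, 2021.
The build-out permit is issued: Jul 25, 2021 − 74 days = May 12, 2021.
The lease is signed: May 12, 2021 − 27 days = Apr 15, 2021.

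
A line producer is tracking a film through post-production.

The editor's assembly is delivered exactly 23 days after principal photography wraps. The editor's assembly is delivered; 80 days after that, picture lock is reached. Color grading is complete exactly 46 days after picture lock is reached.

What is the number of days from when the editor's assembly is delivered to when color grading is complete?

126 days

Causal path: the editor's assembly is delivered → picture lock is reached → color grading is complete.
Total delay along the path: 80 + 46 = 126 days.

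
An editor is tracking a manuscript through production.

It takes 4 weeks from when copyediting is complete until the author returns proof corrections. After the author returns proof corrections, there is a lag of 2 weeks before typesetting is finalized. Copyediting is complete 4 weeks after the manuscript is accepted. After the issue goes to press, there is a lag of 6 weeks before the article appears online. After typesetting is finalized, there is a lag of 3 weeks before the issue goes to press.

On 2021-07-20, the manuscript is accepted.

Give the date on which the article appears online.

2021-11-30

The manuscript is accepted: Jul 20, 2021.
Copyediting is complete: Jul 20, 2021 + 4 weeks = Aug 17, 2021.
The author returns proof corrections: Aug 17, 2021 + 4 weeks = Sep 14, 2021.
Typesetting is finalized: Sep 14, 2021 + 2 weeks = Sep 28, 2021.
The issue goes to press: Sep 28, 2021 + 3 weeks = Oct 19, 2021.
The article appears online: Oct 19, 2021 + 6 weeks = Nov 30, 2021.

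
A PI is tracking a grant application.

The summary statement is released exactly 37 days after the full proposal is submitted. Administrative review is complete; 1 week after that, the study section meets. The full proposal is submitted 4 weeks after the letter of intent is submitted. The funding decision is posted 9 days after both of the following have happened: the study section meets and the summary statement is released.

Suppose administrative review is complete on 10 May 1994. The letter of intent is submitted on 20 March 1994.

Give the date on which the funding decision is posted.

Administrative review is complete: May 10, 1994.
The study section meets: May 10, 1994 + 1 week = May 17, 1994.
The letter of intent is submitted: Mar 20, 1994.
The full proposal is submitted: Mar 20, 1994 + 4 weeks = Apr 17, 1994.
The summary statement is released: Apr 17, 1994 + 37 days = May 24, 1994.
Both prerequisites met — the study section meets (May 17, 1994), the summary statement is released (May 24, 1994); the later is May 24, 1994.
The funding decision is posted: May 24, 1994 + 9 days = Jun 2, 1994.

2 June 1994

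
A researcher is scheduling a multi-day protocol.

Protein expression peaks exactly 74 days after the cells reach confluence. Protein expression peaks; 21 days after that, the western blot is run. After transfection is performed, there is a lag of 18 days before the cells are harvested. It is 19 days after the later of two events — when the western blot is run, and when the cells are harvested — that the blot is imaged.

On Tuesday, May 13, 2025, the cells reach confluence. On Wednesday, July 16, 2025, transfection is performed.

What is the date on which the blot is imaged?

Thursday, September 4, 2025

The cells reach confluence: May 13, 2025.
Protein expression peaks: May 13, 2025 + 74 days = Jul 26, 2025.
The western blot is run: Jul 26, 2025 + 21 days = Aug 16, 2025.
Transfection is performed: Jul 16, 2025.
The cells are harvested: Jul 16, 2025 + 18 days = Aug 3, 2025.
Both prerequisites met — the western blot is run (Aug 16, 2025), the cells are harvested (Aug 3, 2025); the later is Aug 16, 2025.
The blot is imaged: Aug 16, 2025 + 19 days = Sep 4, 2025.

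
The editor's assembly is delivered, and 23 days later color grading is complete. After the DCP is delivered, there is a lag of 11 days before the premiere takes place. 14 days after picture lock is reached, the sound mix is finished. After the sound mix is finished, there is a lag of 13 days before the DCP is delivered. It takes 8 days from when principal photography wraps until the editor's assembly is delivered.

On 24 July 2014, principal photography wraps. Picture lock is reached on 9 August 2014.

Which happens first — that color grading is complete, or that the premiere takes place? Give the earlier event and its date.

Color grading is complete — 24 August 2014

Principal photography wraps: Jul 24, 2014.
The editor's assembly is delivered: Jul 24, 2014 + 8 days = Aug 1, 2014.
Color grading is complete: Aug 1, 2014 + 23 days = Aug 24, 2014.
Picture lock is reached: Aug 9, 2014.
The sound mix is finished: Aug 9, 2014 + 14 days = Aug 23, 2014.
The DCP is delivered: Aug 23, 2014 + 13 days = Sep 5, 2014.
The premiere takes place: Sep 5, 2014 + 11 days = Sep 16, 2014.
Comparing: color grading is complete on Aug 24, 2014 vs the premiere takes place on Sep 16, 2014. Earlier: color grading is complete.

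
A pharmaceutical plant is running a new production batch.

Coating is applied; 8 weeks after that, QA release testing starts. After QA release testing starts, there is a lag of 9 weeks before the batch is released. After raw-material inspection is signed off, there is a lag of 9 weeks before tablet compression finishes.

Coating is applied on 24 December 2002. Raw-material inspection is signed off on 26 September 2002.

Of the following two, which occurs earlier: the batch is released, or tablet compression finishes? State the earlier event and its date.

Tablet compression finishes — 28 November 2002

Coating is applied: Dec 24, 2002.
QA release testing starts: Dec 24, 2002 + 8 weeks = Feb 18, 2003.
The batch is released: Feb 18, 2003 + 9 weeks = Apr 22, 2003.
Raw-material inspection is signed off: Sep 26, 2002.
Tablet compression finishes: Sep 26, 2002 + 9 weeks = Nov 28, 2002.
Comparing: the batch is released on Apr 22, 2003 vs tablet compression finishes on Nov 28, 2002. Earlier: tablet compression finishes.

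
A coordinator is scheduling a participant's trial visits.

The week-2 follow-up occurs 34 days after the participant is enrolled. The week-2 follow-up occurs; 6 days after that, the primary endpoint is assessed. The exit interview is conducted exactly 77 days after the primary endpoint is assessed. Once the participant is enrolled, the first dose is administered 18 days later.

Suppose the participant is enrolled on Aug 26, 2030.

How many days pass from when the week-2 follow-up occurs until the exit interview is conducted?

83 days

Causal path: the week-2 follow-up occurs → the primary endpoint is assessed → the exit interview is conducted.
Total delay along the path: 6 + 77 = 83 days.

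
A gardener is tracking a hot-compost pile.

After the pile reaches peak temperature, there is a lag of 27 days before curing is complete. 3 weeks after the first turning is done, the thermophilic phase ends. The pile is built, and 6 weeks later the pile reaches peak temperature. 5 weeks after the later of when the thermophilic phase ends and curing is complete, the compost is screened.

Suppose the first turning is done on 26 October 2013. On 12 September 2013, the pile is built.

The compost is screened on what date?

The first turning is done: Oct 26, 2013.
The thermophilic phase ends: Oct 26, 2013 + 3 weeks = Nov 16, 2013.
The pile is built: Sep 12, 2013.
The pile reaches peak temperature: Sep 12, 2013 + 6 weeks = Oct 24, 2013.
Curing is complete: Oct 24, 2013 + 27 days = Nov 20, 2013.
Both prerequisites met — the thermophilic phase ends (Nov 16, 2013), curing is complete (Nov 20, 2013); the later is Nov 20, 2013.
The compost is screened: Nov 20, 2013 + 5 weeks = Dec 25, 2013.

25 December 2013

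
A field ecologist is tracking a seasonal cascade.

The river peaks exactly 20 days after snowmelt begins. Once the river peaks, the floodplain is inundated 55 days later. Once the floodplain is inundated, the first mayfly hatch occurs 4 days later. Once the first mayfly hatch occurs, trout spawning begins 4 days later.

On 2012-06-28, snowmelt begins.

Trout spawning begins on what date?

2012-09-19

Snowmelt begins: Jun 28, 2012.
The river peaks: Jun 28, 2012 + 20 days = Jul 18, 2012.
The floodplain is inundated: Jul 18, 2012 + 55 days = Sep 11, 2012.
The first mayfly hatch occurs: Sep 11, 2012 + 4 days = Sep 15, 2012.
Trout spawning begins: Sep 15, 2012 + 4 days = Sep 19, 2012.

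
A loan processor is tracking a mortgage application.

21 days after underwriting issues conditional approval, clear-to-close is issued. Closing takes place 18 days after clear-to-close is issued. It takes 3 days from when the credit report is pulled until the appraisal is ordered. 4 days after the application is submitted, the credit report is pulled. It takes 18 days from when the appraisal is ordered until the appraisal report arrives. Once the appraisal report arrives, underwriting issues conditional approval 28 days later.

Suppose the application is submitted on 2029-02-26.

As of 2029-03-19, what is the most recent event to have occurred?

The application is submitted: Feb 26, 2029.
The credit report is pulled: Feb 26, 2029 + 4 days = Mar 2, 2029.
The appraisal is ordered: Mar 2, 2029 + 3 days = Mar 5, 2029.
The appraisal report arrives: Mar 5, 2029 + 18 days = Mar 23, 2029.
Underwriting issues conditional approval: Mar 23, 2029 + 28 days = Apr 20, 2029.
Clear-to-close is issued: Apr 20, 2029 + 21 days = May 11, 2029.
Closing takes place: May 11, 2029 + 18 days = May 29, 2029.
Mar 19, 2029 falls between when the appraisal is ordered (Mar 5, 2029) and when the appraisal report arrives (Mar 23, 2029).

The appraisal is ordered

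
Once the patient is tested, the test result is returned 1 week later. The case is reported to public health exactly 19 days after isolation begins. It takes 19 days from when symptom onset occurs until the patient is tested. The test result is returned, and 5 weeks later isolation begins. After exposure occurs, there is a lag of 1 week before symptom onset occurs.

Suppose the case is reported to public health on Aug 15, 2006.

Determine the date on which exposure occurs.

The case is reported to public health: Aug 15, 2006.
Isolation begins: Aug 15, 2006 − 19 days = Jul 27, 2006.
The test result is returned: Jul 27, 2006 − 5 weeks = Jun 22, 2006.
The patient is tested: Jun 22, 2006 − 1 week = Jun 15, 2006.
Symptom onset occurs: Jun 15, 2006 − 19 days = May 27, 2006.
Exposure occurs: May 27, 2006 − 1 week = May 20, 2006.

May 20, 2006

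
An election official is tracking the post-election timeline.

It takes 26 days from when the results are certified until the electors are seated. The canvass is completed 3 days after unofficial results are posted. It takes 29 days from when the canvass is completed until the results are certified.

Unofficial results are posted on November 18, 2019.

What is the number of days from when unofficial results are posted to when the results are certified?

Causal path: unofficial results are posted → the canvass is completed → the results are certified.
Total delay along the path: 3 + 29 = 32 days.

32 days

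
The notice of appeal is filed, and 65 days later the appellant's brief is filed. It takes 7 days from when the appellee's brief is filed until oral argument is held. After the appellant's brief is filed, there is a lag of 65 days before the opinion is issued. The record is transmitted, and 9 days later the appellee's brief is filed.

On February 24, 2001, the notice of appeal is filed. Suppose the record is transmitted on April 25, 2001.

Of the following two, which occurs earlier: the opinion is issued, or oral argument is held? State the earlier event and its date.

The notice of appeal is filed: Feb 24, 2001.
The appellant's brief is filed: Feb 24, 2001 + 65 days = Apr 30, 2001.
The opinion is issued: Apr 30, 2001 + 65 days = Jul 4, 2001.
The record is transmitted: Apr 25, 2001.
The appellee's brief is filed: Apr 25, 2001 + 9 days = May 4, 2001.
Oral argument is held: May 4, 2001 + 7 days = May 11, 2001.
Comparing: the opinion is issued on Jul 4, 2001 vs oral argument is held on May 11, 2001. Earlier: oral argument is held.

Oral argument is held — May 11, 2001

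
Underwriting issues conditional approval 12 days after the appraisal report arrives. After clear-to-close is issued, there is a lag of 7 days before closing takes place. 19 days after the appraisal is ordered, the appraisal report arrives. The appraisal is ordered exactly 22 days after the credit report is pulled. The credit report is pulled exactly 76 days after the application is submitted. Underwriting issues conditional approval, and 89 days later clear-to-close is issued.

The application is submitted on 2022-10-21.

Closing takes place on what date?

The application is submitted: Oct 21, 2022.
The credit report is pulled: Oct 21, 2022 + 76 days = Jan 5, 2023.
The appraisal is ordered: Jan 5, 2023 + 22 days = Jan 27, 2023.
The appraisal report arrives: Jan 27, 2023 + 19 days = Feb 15, 2023.
Underwriting issues conditional approval: Feb 15, 2023 + 12 days = Feb 27, 2023.
Clear-to-close is issued: Feb 27, 2023 + 89 days = May 27, 2023.
Closing takes place: May 27, 2023 + 7 days = Jun 3, 2023.

2023-06-03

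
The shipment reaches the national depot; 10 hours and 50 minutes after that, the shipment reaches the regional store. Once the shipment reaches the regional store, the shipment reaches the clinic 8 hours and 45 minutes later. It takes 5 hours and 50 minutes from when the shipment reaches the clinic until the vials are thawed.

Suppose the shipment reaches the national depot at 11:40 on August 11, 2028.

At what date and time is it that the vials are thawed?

13:05 on August 12, 2028

The shipment reaches the national depot: 11:40 Aug 11, 2028.
The shipment reaches the regional store: 11:40 Aug 11, 2028 + 10h50m = 22:30 Aug 11, 2028.
The shipment reaches the clinic: 22:30 Aug 11, 2028 + 8h45m = 07:15 Aug 12, 2028.
The vials are thawed: 07:15 Aug 12, 2028 + 5h50m = 13:05 Aug 12, 2028.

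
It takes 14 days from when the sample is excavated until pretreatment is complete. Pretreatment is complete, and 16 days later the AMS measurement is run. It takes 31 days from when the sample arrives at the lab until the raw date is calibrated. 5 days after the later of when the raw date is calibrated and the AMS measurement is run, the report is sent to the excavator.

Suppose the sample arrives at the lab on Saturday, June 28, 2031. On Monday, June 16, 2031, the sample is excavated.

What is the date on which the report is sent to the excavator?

Sunday, August 3, 2031

The sample arrives at the lab: Jun 28, 2031.
The raw date is calibrated: Jun 28, 2031 + 31 days = Jul 29, 2031.
The sample is excavated: Jun 16, 2031.
Pretreatment is complete: Jun 16, 2031 + 14 days = Jun 30, 2031.
The AMS measurement is run: Jun 30, 2031 + 16 days = Jul 16, 2031.
Both prerequisites met — the raw date is calibrated (Jul 29, 2031), the AMS measurement is run (Jul 16, 2031); the later is Jul 29, 2031.
The report is sent to the excavator: Jul 29, 2031 + 5 days = Aug 3, 2031.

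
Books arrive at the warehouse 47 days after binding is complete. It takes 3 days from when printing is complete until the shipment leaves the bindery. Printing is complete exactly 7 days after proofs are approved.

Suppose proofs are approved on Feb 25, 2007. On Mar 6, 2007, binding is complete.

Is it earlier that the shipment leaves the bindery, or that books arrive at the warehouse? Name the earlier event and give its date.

Proofs are approved: Feb 25, 2007.
Printing is complete: Feb 25, 2007 + 7 days = Mar 4, 2007.
The shipment leaves the bindery: Mar 4, 2007 + 3 days = Mar 7, 2007.
Binding is complete: Mar 6, 2007.
Books arrive at the warehouse: Mar 6, 2007 + 47 days = Apr 22, 2007.
Comparing: the shipment leaves the bindery on Mar 7, 2007 vs books arrive at the warehouse on Apr 22, 2007. Earlier: the shipment leaves the bindery.

The shipment leaves the bindery — Mar 7, 2007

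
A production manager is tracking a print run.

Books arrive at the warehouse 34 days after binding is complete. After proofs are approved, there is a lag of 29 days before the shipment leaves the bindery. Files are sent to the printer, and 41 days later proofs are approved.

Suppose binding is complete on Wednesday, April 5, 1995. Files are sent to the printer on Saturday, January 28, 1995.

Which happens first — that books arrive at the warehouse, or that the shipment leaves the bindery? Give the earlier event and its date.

The shipment leaves the bindery — Saturday, April 8, 1995

Binding is complete: Apr 5, 1995.
Books arrive at the warehouse: Apr 5, 1995 + 34 days = May 9, 1995.
Files are sent to the printer: Jan 28, 1995.
Proofs are approved: Jan 28, 1995 + 41 days = Mar 10, 1995.
The shipment leaves the bindery: Mar 10, 1995 + 29 days = Apr 8, 1995.
Comparing: books arrive at the warehouse on May 9, 1995 vs the shipment leaves the bindery on Apr 8, 1995. Earlier: the shipment leaves the bindery.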